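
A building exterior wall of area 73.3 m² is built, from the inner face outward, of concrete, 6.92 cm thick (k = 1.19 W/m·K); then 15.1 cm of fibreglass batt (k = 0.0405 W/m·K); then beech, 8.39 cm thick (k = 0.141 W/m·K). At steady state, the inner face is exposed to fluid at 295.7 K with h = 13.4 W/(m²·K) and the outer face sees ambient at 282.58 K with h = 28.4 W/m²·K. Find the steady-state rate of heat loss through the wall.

Resistance network (inner→outer):
  R_conv,in = 1/(hA) = 1/(13.4·73.3) = 0.001018 K/W
  R_concrete = L/(kA) = 0.0692/(1.19·73.3) = 7.933×10^-4 K/W
  R_fibreglass batt = L/(kA) = 0.151/(0.0405·73.3) = 0.05086 K/W
  R_beech = L/(kA) = 0.0839/(0.141·73.3) = 0.008118 K/W
  R_conv,out = 1/(hA) = 1/(28.4·73.3) = 4.804×10^-4 K/W
ΣR = 0.001018 + 7.933×10^-4 + 0.05086 + 0.008118 + 4.804×10^-4 = 0.06127 K/W
Q = ΔT/ΣR = (295.7 K − 282.58 K)/0.06127 = 214 W

Q = 214 W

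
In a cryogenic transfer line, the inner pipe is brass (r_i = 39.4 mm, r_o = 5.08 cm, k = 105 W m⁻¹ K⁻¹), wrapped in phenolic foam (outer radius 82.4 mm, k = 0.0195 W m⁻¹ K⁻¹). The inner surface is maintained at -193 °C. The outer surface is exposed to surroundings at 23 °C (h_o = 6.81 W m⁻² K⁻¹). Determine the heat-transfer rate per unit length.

Q' = 51.0 W/m

Treat each layer as a resistance in series:
  R'_brass = ln(0.0508/0.0394)/(2πk) = 0.2541/(2π·105) = 3.852×10^-4 m·K/W
  R'_phenolic foam = ln(0.0824/0.0508)/(2πk) = 0.4837/(2π·0.0195) = 3.948 m·K/W
  R'_conv,out = 1/(2πr h) = 1/(2π·0.0824·6.81) = 0.2836 m·K/W
ΣR = 3.852×10^-4 + 3.948 + 0.2836 = 4.232 m·K/W
Q' = ΔT/ΣR = (-193 °C − 23 °C)/4.232 = -51.0 W/m
(Negative Q' ⇒ heat flows inward; heat gain = 51.0 W/m.)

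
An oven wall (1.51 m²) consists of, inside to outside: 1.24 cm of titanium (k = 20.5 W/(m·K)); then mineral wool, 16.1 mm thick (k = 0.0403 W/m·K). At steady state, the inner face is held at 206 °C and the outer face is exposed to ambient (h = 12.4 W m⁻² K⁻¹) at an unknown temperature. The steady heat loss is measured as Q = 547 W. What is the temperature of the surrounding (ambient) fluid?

T_out = 31.8 °C

Sum the resistances:
  R_titanium = L/(kA) = 0.0124/(20.5·1.51) = 4.006×10^-4 K/W
  R_mineral wool = L/(kA) = 0.0161/(0.0403·1.51) = 0.2646 K/W
  R_conv,out = 1/(hA) = 1/(12.4·1.51) = 0.05341 K/W
ΣR = 0.3184 K/W
ΔT = Q·ΣR = 547 × 0.3184 = 174.2 K
Heat flows outward, so T_out = T_in − ΔT = 206 − 174.2 = 31.8 °C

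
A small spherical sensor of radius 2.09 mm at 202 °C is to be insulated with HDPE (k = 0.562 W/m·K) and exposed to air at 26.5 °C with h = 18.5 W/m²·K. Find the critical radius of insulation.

For a sphere, r_cr = 2k_ins/h = 2·0.562/18.5 = 0.0608 m = 6.08 cm

r_cr = 6.08 cm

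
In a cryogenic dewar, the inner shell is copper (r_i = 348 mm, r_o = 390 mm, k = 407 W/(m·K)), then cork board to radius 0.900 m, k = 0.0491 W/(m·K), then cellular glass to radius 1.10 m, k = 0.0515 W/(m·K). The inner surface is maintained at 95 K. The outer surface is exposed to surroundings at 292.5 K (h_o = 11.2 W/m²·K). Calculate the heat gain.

Q = 73.9 W

Series thermal resistances, inner to outer:
  R_copper = (1/0.348 − 1/0.390)/(4πk) = 0.3095/(4π·407) = 6.051×10^-5 K/W
  R_cork board = (1/0.390 − 1/0.900)/(4πk) = 1.453/(4π·0.0491) = 2.355 K/W
  R_cellular glass = (1/0.900 − 1/1.10)/(4πk) = 0.2020/(4π·0.0515) = 0.3122 K/W
  R_conv,out = 1/(4πr²h) = 1/(4π·1.10²·11.2) = 0.005872 K/W
ΣR = 6.051×10^-5 + 2.355 + 0.3122 + 0.005872 = 2.673 K/W
Q = ΔT/ΣR = (95 K − 292.5 K)/2.673 = -73.9 W
(Negative Q ⇒ heat flows inward; heat gain = 73.9 W.)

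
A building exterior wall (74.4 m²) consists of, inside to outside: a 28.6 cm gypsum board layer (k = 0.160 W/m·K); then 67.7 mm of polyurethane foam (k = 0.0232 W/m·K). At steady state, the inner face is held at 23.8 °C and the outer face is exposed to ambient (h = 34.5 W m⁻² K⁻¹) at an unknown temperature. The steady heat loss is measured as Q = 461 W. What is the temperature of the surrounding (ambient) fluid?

T_out = -5.54 °C

Sum the resistances:
  R_gypsum board = L/(kA) = 0.286/(0.160·74.4) = 0.02403 K/W
  R_polyurethane foam = L/(kA) = 0.0677/(0.0232·74.4) = 0.03922 K/W
  R_conv,out = 1/(hA) = 1/(34.5·74.4) = 3.896×10^-4 K/W
ΣR = 0.06364 K/W
ΔT = Q·ΣR = 461 × 0.06364 = 29.34 K
Heat flows outward, so T_out = T_in − ΔT = 23.8 − 29.34 = -5.54 °C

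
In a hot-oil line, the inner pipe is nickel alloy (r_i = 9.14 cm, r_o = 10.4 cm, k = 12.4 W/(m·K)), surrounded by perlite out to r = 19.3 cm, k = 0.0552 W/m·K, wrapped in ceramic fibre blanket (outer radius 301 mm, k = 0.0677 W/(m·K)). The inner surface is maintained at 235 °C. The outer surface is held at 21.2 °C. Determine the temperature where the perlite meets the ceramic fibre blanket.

T = 100 °C

Resistance network (inner→outer):
  R'_nickel alloy = ln(0.104/0.0914)/(2πk) = 0.1291/(2π·12.4) = 0.001658 m·K/W
  R'_perlite = ln(0.193/0.104)/(2πk) = 0.6183/(2π·0.0552) = 1.783 m·K/W
  R'_ceramic fibre blanket = ln(0.301/0.193)/(2πk) = 0.4444/(2π·0.0677) = 1.045 m·K/W
ΣR = 0.001658 + 1.783 + 1.045 = 2.830 m·K/W
Q' = ΔT/ΣR = (235 °C − 21.2 °C)/2.830 = 75.55 W/m
From the inner boundary to the perlite/ceramic fibre blanket interface, ΣR_partial = 1.785 m·K/W.
T_interface = T_in − Q'·ΣR_partial = 235 °C − (75.55)(1.785) = 100 °C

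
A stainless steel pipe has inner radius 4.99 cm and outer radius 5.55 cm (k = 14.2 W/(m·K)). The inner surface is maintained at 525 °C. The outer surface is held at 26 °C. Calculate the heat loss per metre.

Q' = 2πk·ΔT/ln(r₂/r₁) = 2π × 14.2 × 499 / ln(0.0555/0.0499) = 4.19×10^5 W/m

Q' = 419 kW/m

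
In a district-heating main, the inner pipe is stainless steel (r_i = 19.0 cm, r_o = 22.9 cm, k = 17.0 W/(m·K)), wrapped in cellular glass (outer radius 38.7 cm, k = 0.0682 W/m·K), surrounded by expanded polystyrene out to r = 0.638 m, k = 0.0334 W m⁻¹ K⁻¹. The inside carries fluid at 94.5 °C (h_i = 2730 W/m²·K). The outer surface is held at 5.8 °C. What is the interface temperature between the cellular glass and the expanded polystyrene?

T = 64.4 °C

Treat each layer as a resistance in series:
  R'_conv,in = 1/(2πr h) = 1/(2π·0.190·2730) = 3.068×10^-4 m·K/W
  R'_stainless steel = ln(0.229/0.190)/(2πk) = 0.1867/(2π·17.0) = 0.001748 m·K/W
  R'_cellular glass = ln(0.387/0.229)/(2πk) = 0.5247/(2π·0.0682) = 1.224 m·K/W
  R'_expanded polystyrene = ln(0.638/0.387)/(2πk) = 0.4999/(2π·0.0334) = 2.382 m·K/W
ΣR = 3.068×10^-4 + 0.001748 + 1.224 + 2.382 = 3.608 m·K/W
Q' = ΔT/ΣR = (94.5 °C − 5.8 °C)/3.608 = 24.58 W/m
From the inner boundary to the cellular glass/expanded polystyrene interface, ΣR_partial = 1.226 m·K/W.
T_interface = T_in − Q'·ΣR_partial = 94.5 °C − (24.58)(1.226) = 64.4 °C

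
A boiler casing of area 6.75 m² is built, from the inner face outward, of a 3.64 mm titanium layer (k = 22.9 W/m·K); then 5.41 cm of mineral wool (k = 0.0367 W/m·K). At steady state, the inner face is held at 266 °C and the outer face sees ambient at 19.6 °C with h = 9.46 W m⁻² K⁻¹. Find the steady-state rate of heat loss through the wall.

Treat each layer as a resistance in series:
  R_titanium = L/(kA) = 0.00364/(22.9·6.75) = 2.355×10^-5 K/W
  R_mineral wool = L/(kA) = 0.0541/(0.0367·6.75) = 0.2184 K/W
  R_conv,out = 1/(hA) = 1/(9.46·6.75) = 0.01566 K/W
ΣR = 2.355×10^-5 + 0.2184 + 0.01566 = 0.2341 K/W
Q = ΔT/ΣR = (266 °C − 19.6 °C)/0.2341 = 1050 W

Q = 1050 W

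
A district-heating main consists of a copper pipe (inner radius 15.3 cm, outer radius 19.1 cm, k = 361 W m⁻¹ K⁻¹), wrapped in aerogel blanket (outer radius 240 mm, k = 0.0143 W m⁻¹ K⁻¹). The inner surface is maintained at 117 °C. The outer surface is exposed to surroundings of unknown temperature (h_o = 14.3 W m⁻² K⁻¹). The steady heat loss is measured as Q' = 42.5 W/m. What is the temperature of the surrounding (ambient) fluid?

T_out = 7.0 °C

Series resistances:
  R'_copper = ln(0.191/0.153)/(2πk) = 0.2218/(2π·361) = 9.780×10^-5 m·K/W
  R'_aerogel blanket = ln(0.240/0.191)/(2πk) = 0.2284/(2π·0.0143) = 2.542 m·K/W
  R'_conv,out = 1/(2πr h) = 1/(2π·0.240·14.3) = 0.04637 m·K/W
ΣR = 2.588 m·K/W
ΔT = Q'·ΣR = 42.5 × 2.588 = 110.0 K
Heat flows outward, so T_out = T_in − ΔT = 117 − 110.0 = 7.0 °C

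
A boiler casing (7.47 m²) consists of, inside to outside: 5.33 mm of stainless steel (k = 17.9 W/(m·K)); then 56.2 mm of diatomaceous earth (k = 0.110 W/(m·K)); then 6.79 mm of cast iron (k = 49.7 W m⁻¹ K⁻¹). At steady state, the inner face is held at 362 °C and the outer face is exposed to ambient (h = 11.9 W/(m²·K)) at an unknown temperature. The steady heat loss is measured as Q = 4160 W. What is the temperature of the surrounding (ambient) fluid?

T_out = 30.4 °C

Sum the resistances:
  R_stainless steel = L/(kA) = 0.00533/(17.9·7.47) = 3.986×10^-5 K/W
  R_diatomaceous earth = L/(kA) = 0.0562/(0.110·7.47) = 0.06839 K/W
  R_cast iron = L/(kA) = 0.00679/(49.7·7.47) = 1.829×10^-5 K/W
  R_conv,out = 1/(hA) = 1/(11.9·7.47) = 0.01125 K/W
ΣR = 0.07970 K/W
ΔT = Q·ΣR = 4160 × 0.07970 = 331.6 K
Heat flows outward, so T_out = T_in − ΔT = 362 − 331.6 = 30.4 °C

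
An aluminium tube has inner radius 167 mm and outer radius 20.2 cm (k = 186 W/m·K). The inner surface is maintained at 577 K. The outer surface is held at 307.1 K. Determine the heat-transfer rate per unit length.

Q' = 2πk·ΔT/ln(r₂/r₁) = 2π × 186 × 269.9 / ln(0.202/0.167) = 1.66×10^6 W/m

Q' = 1660 kW/m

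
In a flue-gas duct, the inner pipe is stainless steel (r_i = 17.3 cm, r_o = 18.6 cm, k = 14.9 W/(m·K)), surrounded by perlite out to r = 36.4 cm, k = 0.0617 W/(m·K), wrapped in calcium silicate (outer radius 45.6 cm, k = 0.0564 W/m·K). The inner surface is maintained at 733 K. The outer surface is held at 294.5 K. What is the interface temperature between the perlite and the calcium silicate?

Resistance network (inner→outer):
  R'_stainless steel = ln(0.186/0.173)/(2πk) = 0.07246/(2π·14.9) = 7.739×10^-4 m·K/W
  R'_perlite = ln(0.364/0.186)/(2πk) = 0.6714/(2π·0.0617) = 1.732 m·K/W
  R'_calcium silicate = ln(0.456/0.364)/(2πk) = 0.2253/(2π·0.0564) = 0.6359 m·K/W
ΣR = 7.739×10^-4 + 1.732 + 0.6359 = 2.369 m·K/W
Q' = ΔT/ΣR = (733 K − 294.5 K)/2.369 = 185.1 W/m
From the inner boundary to the perlite/calcium silicate interface, ΣR_partial = 1.733 m·K/W.
T_interface = T_in − Q'·ΣR_partial = 733 K − (185.1)(1.733) = 412 K

T = 412 K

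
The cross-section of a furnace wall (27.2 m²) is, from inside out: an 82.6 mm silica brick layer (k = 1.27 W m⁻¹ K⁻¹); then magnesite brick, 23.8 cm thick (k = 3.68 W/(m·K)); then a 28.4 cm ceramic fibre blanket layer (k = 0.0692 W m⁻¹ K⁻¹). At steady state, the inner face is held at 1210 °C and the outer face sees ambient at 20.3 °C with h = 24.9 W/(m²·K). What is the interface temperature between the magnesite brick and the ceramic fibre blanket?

T = 1174 °C

Series thermal resistances, inner to outer:
  R_silica brick = L/(kA) = 0.0826/(1.27·27.2) = 0.002391 K/W
  R_magnesite brick = L/(kA) = 0.238/(3.68·27.2) = 0.002378 K/W
  R_ceramic fibre blanket = L/(kA) = 0.284/(0.0692·27.2) = 0.1509 K/W
  R_conv,out = 1/(hA) = 1/(24.9·27.2) = 0.001476 K/W
ΣR = 0.002391 + 0.002378 + 0.1509 + 0.001476 = 0.1571 K/W
Q = ΔT/ΣR = (1210 °C − 20.3 °C)/0.1571 = 7573 W
From the inner boundary to the magnesite brick/ceramic fibre blanket interface, ΣR_partial = 0.004769 K/W.
T_interface = T_in − Q·ΣR_partial = 1210 °C − (7573)(0.004769) = 1174 °C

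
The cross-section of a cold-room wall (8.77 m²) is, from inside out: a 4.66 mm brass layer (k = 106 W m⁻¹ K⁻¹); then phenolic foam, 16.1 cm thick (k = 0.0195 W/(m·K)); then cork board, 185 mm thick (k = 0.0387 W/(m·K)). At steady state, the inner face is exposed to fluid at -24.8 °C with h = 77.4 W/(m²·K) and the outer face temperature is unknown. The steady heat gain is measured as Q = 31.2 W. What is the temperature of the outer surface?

T_out = 21.6 °C

Sum the resistances:
  R_conv,in = 1/(hA) = 1/(77.4·8.77) = 0.001473 K/W
  R_brass = L/(kA) = 0.00466/(106·8.77) = 5.013×10^-6 K/W
  R_phenolic foam = L/(kA) = 0.161/(0.0195·8.77) = 0.9414 K/W
  R_cork board = L/(kA) = 0.185/(0.0387·8.77) = 0.5451 K/W
ΣR = 1.488 K/W
ΔT = Q·ΣR = 31.2 × 1.488 = 46.43 K
Heat flows inward, so T_out = T_in + ΔT = -24.8 + 46.43 = 21.6 °C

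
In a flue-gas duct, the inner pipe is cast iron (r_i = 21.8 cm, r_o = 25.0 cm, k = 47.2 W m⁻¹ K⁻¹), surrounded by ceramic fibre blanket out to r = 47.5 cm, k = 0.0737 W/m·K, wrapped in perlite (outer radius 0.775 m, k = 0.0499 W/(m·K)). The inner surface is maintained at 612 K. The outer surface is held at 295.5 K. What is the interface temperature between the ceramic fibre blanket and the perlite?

Treat each layer as a resistance in series:
  R'_cast iron = ln(0.250/0.218)/(2πk) = 0.1370/(2π·47.2) = 4.618×10^-4 m·K/W
  R'_ceramic fibre blanket = ln(0.475/0.250)/(2πk) = 0.6419/(2π·0.0737) = 1.386 m·K/W
  R'_perlite = ln(0.775/0.475)/(2πk) = 0.4895/(2π·0.0499) = 1.561 m·K/W
ΣR = 4.618×10^-4 + 1.386 + 1.561 = 2.947 m·K/W
Q' = ΔT/ΣR = (612 K − 295.5 K)/2.947 = 107.4 W/m
From the inner boundary to the ceramic fibre blanket/perlite interface, ΣR_partial = 1.386 m·K/W.
T_interface = T_in − Q'·ΣR_partial = 612 K − (107.4)(1.386) = 463 K

T = 463 K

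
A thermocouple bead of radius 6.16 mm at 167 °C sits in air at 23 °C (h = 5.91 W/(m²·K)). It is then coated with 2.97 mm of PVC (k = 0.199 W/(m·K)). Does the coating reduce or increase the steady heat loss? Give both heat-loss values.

Critical radius for a sphere: r_cr = 2k/h = 0.0673 m = 6.73 cm.
Outer radius after coating: r₂ = 0.00616 + 0.00297 = 0.00913 m.
Since r₁ < r_cr and r₂ ≤ r_cr, the coating moves toward the maximum at r_cr — heat loss rises.
Bare: R = 1/(4πr₁²h) = 354.8 K/W; Q = 144/354.8 = 0.406 W.
Coated: R = R_cond + R_conv = 182.7 K/W; Q = 144/182.7 = 0.788 W.

increases: 0.406 → 0.788 W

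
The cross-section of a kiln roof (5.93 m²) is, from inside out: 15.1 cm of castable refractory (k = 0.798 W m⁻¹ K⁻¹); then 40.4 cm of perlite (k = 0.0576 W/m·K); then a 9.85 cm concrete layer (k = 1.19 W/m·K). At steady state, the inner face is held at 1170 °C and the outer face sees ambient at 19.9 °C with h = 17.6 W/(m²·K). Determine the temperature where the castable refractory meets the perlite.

T = 1140 °C

Treat each layer as a resistance in series:
  R_castable refractory = L/(kA) = 0.151/(0.798·5.93) = 0.03191 K/W
  R_perlite = L/(kA) = 0.404/(0.0576·5.93) = 1.183 K/W
  R_concrete = L/(kA) = 0.0985/(1.19·5.93) = 0.01396 K/W
  R_conv,out = 1/(hA) = 1/(17.6·5.93) = 0.009581 K/W
ΣR = 0.03191 + 1.183 + 0.01396 + 0.009581 = 1.238 K/W
Q = ΔT/ΣR = (1170 °C − 19.9 °C)/1.238 = 929.0 W
From the inner boundary to the castable refractory/perlite interface, ΣR_partial = 0.03191 K/W.
T_interface = T_in − Q·ΣR_partial = 1170 °C − (929.0)(0.03191) = 1140 °C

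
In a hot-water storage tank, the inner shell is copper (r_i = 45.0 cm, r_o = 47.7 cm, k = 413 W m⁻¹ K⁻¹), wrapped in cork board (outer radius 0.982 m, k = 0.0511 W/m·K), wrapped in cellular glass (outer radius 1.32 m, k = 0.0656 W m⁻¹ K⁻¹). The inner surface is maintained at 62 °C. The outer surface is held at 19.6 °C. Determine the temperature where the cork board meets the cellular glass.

Treat each layer as a resistance in series:
  R_copper = (1/0.450 − 1/0.477)/(4πk) = 0.1258/(4π·413) = 2.424×10^-5 K/W
  R_cork board = (1/0.477 − 1/0.982)/(4πk) = 1.078/(4π·0.0511) = 1.679 K/W
  R_cellular glass = (1/0.982 − 1/1.32)/(4πk) = 0.2608/(4π·0.0656) = 0.3163 K/W
ΣR = 2.424×10^-5 + 1.679 + 0.3163 = 1.995 K/W
Q = ΔT/ΣR = (62 °C − 19.6 °C)/1.995 = 21.25 W
From the inner boundary to the cork board/cellular glass interface, ΣR_partial = 1.679 K/W.
T_interface = T_in − Q·ΣR_partial = 62 °C − (21.25)(1.679) = 26.3 °C

T = 26.3 °C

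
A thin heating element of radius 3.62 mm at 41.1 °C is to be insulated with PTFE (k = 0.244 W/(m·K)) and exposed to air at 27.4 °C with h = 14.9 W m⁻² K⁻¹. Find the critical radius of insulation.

r_cr = 1.64 cm

For a cylinder, r_cr = k_ins/h = 0.244/14.9 = 0.0164 m = 1.64 cm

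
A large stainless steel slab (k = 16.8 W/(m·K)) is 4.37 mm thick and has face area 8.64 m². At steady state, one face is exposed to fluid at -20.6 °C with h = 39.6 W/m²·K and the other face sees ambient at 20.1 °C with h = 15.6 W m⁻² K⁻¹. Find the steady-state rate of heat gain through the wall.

Q = 3.92 kW

Series thermal resistances, inner to outer:
  R_conv,in = 1/(hA) = 1/(39.6·8.64) = 0.002923 K/W
  R_stainless steel = L/(kA) = 0.00437/(16.8·8.64) = 3.011×10^-5 K/W
  R_conv,out = 1/(hA) = 1/(15.6·8.64) = 0.007419 K/W
ΣR = 0.002923 + 3.011×10^-5 + 0.007419 = 0.01037 K/W
Q = ΔT/ΣR = (-20.6 °C − 20.1 °C)/0.01037 = -3920 W
(Negative Q ⇒ heat flows inward; heat gain = 3920 W.)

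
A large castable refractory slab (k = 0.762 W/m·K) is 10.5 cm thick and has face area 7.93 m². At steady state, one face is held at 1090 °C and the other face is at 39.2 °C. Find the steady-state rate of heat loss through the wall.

Q = kA·ΔT/L = 0.762 × 7.93 × |1090 °C − 39.2 °C| / 0.105 = 60500 W

Q = 60.5 kW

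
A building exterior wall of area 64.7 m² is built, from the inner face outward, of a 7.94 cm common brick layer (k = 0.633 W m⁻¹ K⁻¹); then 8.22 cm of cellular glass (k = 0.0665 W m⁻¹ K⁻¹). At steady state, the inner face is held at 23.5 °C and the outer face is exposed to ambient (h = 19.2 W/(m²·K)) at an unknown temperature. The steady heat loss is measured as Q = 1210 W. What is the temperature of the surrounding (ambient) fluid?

T_out = -2.94 °C

Series resistances:
  R_common brick = L/(kA) = 0.0794/(0.633·64.7) = 0.001939 K/W
  R_cellular glass = L/(kA) = 0.0822/(0.0665·64.7) = 0.01910 K/W
  R_conv,out = 1/(hA) = 1/(19.2·64.7) = 8.050×10^-4 K/W
ΣR = 0.02185 K/W
ΔT = Q·ΣR = 1210 × 0.02185 = 26.44 K
Heat flows outward, so T_out = T_in − ΔT = 23.5 − 26.44 = -2.94 °C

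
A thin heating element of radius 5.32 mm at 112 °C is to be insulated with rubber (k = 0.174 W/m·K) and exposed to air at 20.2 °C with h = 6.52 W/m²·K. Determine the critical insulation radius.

For a cylinder, r_cr = k_ins/h = 0.174/6.52 = 0.0267 m = 2.67 cm

r_cr = 2.67 cm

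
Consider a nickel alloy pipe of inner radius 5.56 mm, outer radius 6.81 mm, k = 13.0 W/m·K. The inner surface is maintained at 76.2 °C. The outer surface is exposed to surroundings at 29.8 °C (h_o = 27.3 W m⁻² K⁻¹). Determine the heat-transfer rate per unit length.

Resistance network (inner→outer):
  R'_nickel alloy = ln(0.00681/0.00556)/(2πk) = 0.2028/(2π·13.0) = 0.002483 m·K/W
  R'_conv,out = 1/(2πr h) = 1/(2π·0.00681·27.3) = 0.8561 m·K/W
ΣR = 0.002483 + 0.8561 = 0.8586 m·K/W
Q' = ΔT/ΣR = (76.2 °C − 29.8 °C)/0.8586 = 54.0 W/m

Q' = 54.0 W/m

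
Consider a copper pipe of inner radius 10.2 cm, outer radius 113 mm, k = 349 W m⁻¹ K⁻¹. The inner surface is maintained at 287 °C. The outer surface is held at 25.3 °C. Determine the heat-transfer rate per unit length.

Q' = 5600 kW/m

Q' = 2πk·ΔT/ln(r₂/r₁) = 2π × 349 × 261.7 / ln(0.113/0.102) = 5.60×10^6 W/m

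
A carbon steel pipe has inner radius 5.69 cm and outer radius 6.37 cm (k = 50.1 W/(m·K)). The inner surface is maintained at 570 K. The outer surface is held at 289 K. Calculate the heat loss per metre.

Q' = 784 kW/m

Q' = 2πk·ΔT/ln(r₂/r₁) = 2π × 50.1 × 281 / ln(0.0637/0.0569) = 7.84×10^5 W/m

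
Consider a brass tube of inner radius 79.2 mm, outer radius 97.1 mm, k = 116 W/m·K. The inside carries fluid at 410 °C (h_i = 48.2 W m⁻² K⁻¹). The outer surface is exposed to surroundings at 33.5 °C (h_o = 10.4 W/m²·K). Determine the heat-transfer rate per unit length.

Series thermal resistances, inner to outer:
  R'_conv,in = 1/(2πr h) = 1/(2π·0.0792·48.2) = 0.04169 m·K/W
  R'_brass = ln(0.0971/0.0792)/(2πk) = 0.2038/(2π·116) = 2.796×10^-4 m·K/W
  R'_conv,out = 1/(2πr h) = 1/(2π·0.0971·10.4) = 0.1576 m·K/W
ΣR = 0.04169 + 2.796×10^-4 + 0.1576 = 0.1996 m·K/W
Q' = ΔT/ΣR = (410 °C − 33.5 °C)/0.1996 = 1890 W/m

Q' = 1890 W/m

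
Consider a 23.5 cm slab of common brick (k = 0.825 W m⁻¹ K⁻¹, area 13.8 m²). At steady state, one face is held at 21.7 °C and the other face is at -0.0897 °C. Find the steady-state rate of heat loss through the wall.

Q = 1060 W

Q = kA·ΔT/L = 0.825 × 13.8 × |21.7 °C − -0.0897 °C| / 0.235 = 1060 W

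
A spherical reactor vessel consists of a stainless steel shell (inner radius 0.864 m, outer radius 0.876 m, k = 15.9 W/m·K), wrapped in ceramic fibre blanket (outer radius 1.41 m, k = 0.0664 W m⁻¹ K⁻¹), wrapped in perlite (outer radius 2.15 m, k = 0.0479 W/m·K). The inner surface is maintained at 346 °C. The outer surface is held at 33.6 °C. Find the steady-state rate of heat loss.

Q = 338 W

Treat each layer as a resistance in series:
  R_stainless steel = (1/0.864 − 1/0.876)/(4πk) = 0.01585/(4π·15.9) = 7.935×10^-5 K/W
  R_ceramic fibre blanket = (1/0.876 − 1/1.41)/(4πk) = 0.4323/(4π·0.0664) = 0.5181 K/W
  R_perlite = (1/1.41 − 1/2.15)/(4πk) = 0.2441/(4π·0.0479) = 0.4055 K/W
ΣR = 7.935×10^-5 + 0.5181 + 0.4055 = 0.9237 K/W
Q = ΔT/ΣR = (346 °C − 33.6 °C)/0.9237 = 338 W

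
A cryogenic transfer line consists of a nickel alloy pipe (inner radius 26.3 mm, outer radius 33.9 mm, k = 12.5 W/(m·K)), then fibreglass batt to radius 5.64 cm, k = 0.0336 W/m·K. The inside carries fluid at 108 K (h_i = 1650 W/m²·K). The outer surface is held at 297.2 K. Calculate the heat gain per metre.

Q' = 78.2 W/m

Resistance network (inner→outer):
  R'_conv,in = 1/(2πr h) = 1/(2π·0.0263·1650) = 0.003668 m·K/W
  R'_nickel alloy = ln(0.0339/0.0263)/(2πk) = 0.2538/(2π·12.5) = 0.003232 m·K/W
  R'_fibreglass batt = ln(0.0564/0.0339)/(2πk) = 0.5091/(2π·0.0336) = 2.411 m·K/W
ΣR = 0.003668 + 0.003232 + 2.411 = 2.418 m·K/W
Q' = ΔT/ΣR = (108 K − 297.2 K)/2.418 = -78.2 W/m
(Negative Q' ⇒ heat flows inward; heat gain = 78.2 W/m.)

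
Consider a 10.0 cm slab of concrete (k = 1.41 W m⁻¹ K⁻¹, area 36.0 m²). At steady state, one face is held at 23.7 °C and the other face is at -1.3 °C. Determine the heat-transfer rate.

Q = 12.7 kW

Q = kA·ΔT/L = 1.41 × 36.0 × |23.7 °C − -1.3 °C| / 0.100 = 12700 W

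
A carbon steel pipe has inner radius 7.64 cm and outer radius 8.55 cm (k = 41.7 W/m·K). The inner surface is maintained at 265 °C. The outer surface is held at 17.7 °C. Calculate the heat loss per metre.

Q' = 2πk·ΔT/ln(r₂/r₁) = 2π × 41.7 × 247.3 / ln(0.0855/0.0764) = 5.76×10^5 W/m

Q' = 5.76×10^5 W/m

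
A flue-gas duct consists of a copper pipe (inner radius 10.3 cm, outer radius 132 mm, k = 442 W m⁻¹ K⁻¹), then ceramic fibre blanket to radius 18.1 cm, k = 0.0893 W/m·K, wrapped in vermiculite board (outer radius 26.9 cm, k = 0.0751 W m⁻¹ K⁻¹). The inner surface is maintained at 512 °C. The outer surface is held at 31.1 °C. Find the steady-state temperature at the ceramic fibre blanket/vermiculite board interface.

T = 319 °C

Series thermal resistances, inner to outer:
  R'_copper = ln(0.132/0.103)/(2πk) = 0.2481/(2π·442) = 8.933×10^-5 m·K/W
  R'_ceramic fibre blanket = ln(0.181/0.132)/(2πk) = 0.3157/(2π·0.0893) = 0.5626 m·K/W
  R'_vermiculite board = ln(0.269/0.181)/(2πk) = 0.3962/(2π·0.0751) = 0.8397 m·K/W
ΣR = 8.933×10^-5 + 0.5626 + 0.8397 = 1.402 m·K/W
Q' = ΔT/ΣR = (512 °C − 31.1 °C)/1.402 = 343.0 W/m
From the inner boundary to the ceramic fibre blanket/vermiculite board interface, ΣR_partial = 0.5627 m·K/W.
T_interface = T_in − Q'·ΣR_partial = 512 °C − (343.0)(0.5627) = 319 °C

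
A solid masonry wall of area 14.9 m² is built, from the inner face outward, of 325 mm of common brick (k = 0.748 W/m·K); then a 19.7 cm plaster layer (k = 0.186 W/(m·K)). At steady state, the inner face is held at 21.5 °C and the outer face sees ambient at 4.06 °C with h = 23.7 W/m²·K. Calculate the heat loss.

Resistance network (inner→outer):
  R_common brick = L/(kA) = 0.325/(0.748·14.9) = 0.02916 K/W
  R_plaster = L/(kA) = 0.197/(0.186·14.9) = 0.07108 K/W
  R_conv,out = 1/(hA) = 1/(23.7·14.9) = 0.002832 K/W
ΣR = 0.02916 + 0.07108 + 0.002832 = 0.1031 K/W
Q = ΔT/ΣR = (21.5 °C − 4.06 °C)/0.1031 = 169 W

Q = 169 W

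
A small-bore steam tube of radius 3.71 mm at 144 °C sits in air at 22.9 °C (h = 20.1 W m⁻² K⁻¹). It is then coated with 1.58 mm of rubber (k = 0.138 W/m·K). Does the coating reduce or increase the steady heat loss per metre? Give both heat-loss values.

increases: 56.7 → 63.5 W/m

Critical radius for a cylinder: r_cr = k/h = 0.00687 m = 0.687 cm.
Outer radius after coating: r₂ = 0.00371 + 0.00158 = 0.00529 m.
Since r₁ < r_cr and r₂ ≤ r_cr, the coating moves toward the maximum at r_cr — heat loss rises.
Bare: R = 1/(2πr₁h) = 2.134 m·K/W; Q = 121.1/2.134 = 56.7 W/m.
Coated: R = R_cond + R_conv = 1.906 m·K/W; Q = 121.1/1.906 = 63.5 W/m.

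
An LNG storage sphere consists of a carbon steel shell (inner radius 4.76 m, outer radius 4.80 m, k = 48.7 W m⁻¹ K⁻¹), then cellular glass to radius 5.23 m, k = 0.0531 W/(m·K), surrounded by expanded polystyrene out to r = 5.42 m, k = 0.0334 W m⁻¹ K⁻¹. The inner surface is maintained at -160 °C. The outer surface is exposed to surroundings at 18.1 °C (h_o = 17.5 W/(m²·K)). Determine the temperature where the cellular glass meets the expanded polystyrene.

Treat each layer as a resistance in series:
  R_carbon steel = (1/4.76 − 1/4.80)/(4πk) = 0.001751/(4π·48.7) = 2.861×10^-6 K/W
  R_cellular glass = (1/4.80 − 1/5.23)/(4πk) = 0.01713/(4π·0.0531) = 0.02567 K/W
  R_expanded polystyrene = (1/5.23 − 1/5.42)/(4πk) = 0.006703/(4π·0.0334) = 0.01597 K/W
  R_conv,out = 1/(4πr²h) = 1/(4π·5.42²·17.5) = 1.548×10^-4 K/W
ΣR = 2.861×10^-6 + 0.02567 + 0.01597 + 1.548×10^-4 = 0.04180 K/W
Q = ΔT/ΣR = (-160 °C − 18.1 °C)/0.04180 = -4261 W
From the inner boundary to the cellular glass/expanded polystyrene interface, ΣR_partial = 0.02567 K/W.
T_interface = T_in − Q·ΣR_partial = -160 °C − (-4261)(0.02567) = -50.6 °C

T = -50.6 °C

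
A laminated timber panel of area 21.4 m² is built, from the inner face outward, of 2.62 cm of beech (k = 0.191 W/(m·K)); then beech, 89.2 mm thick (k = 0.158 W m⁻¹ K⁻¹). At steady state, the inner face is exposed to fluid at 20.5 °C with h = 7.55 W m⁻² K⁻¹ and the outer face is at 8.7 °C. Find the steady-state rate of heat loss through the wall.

Resistance network (inner→outer):
  R_conv,in = 1/(hA) = 1/(7.55·21.4) = 0.006189 K/W
  R_beech = L/(kA) = 0.0262/(0.191·21.4) = 0.006410 K/W
  R_beech = L/(kA) = 0.0892/(0.158·21.4) = 0.02638 K/W
ΣR = 0.006189 + 0.006410 + 0.02638 = 0.03898 K/W
Q = ΔT/ΣR = (20.5 °C − 8.7 °C)/0.03898 = 303 W

Q = 303 W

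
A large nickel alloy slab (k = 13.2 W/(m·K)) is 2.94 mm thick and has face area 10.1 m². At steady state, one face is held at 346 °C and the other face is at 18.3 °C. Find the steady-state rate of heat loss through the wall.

Q = 14900 kW

Q = kA·ΔT/L = 13.2 × 10.1 × |346 °C − 18.3 °C| / 0.00294 = 1.49×10^7 W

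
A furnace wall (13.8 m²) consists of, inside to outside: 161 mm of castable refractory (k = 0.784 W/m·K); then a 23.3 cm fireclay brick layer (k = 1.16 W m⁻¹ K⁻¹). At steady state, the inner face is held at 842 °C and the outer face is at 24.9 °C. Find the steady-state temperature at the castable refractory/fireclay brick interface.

Resistance network (inner→outer):
  R_castable refractory = L/(kA) = 0.161/(0.784·13.8) = 0.01488 K/W
  R_fireclay brick = L/(kA) = 0.233/(1.16·13.8) = 0.01456 K/W
ΣR = 0.01488 + 0.01456 = 0.02944 K/W
Q = ΔT/ΣR = (842 °C − 24.9 °C)/0.02944 = 27750 W
From the inner boundary to the castable refractory/fireclay brick interface, ΣR_partial = 0.01488 K/W.
T_interface = T_in − Q·ΣR_partial = 842 °C − (27750)(0.01488) = 429 °C

T = 429 °C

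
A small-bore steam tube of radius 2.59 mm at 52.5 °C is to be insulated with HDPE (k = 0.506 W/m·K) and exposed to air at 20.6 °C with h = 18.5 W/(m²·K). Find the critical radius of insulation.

For a cylinder, r_cr = k_ins/h = 0.506/18.5 = 0.0274 m = 2.74 cm

r_cr = 2.74 cm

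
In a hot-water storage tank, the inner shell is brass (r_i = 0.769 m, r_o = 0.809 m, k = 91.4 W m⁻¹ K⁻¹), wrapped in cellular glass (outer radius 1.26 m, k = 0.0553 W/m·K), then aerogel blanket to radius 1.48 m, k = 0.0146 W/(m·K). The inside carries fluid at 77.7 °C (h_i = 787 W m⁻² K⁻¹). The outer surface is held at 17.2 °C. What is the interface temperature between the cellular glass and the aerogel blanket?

Series thermal resistances, inner to outer:
  R_conv,in = 1/(4πr²h) = 1/(4π·0.769²·787) = 1.710×10^-4 K/W
  R_brass = (1/0.769 − 1/0.809)/(4πk) = 0.06430/(4π·91.4) = 5.598×10^-5 K/W
  R_cellular glass = (1/0.809 − 1/1.26)/(4πk) = 0.4424/(4π·0.0553) = 0.6367 K/W
  R_aerogel blanket = (1/1.26 − 1/1.48)/(4πk) = 0.1180/(4π·0.0146) = 0.6430 K/W
ΣR = 1.710×10^-4 + 5.598×10^-5 + 0.6367 + 0.6430 = 1.280 K/W
Q = ΔT/ΣR = (77.7 °C − 17.2 °C)/1.280 = 47.27 W
From the inner boundary to the cellular glass/aerogel blanket interface, ΣR_partial = 0.6369 K/W.
T_interface = T_in − Q·ΣR_partial = 77.7 °C − (47.27)(0.6369) = 47.6 °C

T = 47.6 °C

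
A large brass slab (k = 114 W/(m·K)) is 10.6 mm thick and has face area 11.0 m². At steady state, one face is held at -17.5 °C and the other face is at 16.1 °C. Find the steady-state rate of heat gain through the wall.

Q = kA·ΔT/L = 114 × 11.0 × |-17.5 °C − 16.1 °C| / 0.0106 = 3.97×10^6 W

Q = 3.97×10^6 W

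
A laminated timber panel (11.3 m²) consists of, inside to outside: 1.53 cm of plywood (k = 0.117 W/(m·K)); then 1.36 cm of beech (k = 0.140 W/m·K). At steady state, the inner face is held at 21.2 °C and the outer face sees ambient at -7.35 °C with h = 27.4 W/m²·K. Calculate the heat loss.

Treat each layer as a resistance in series:
  R_plywood = L/(kA) = 0.0153/(0.117·11.3) = 0.01157 K/W
  R_beech = L/(kA) = 0.0136/(0.140·11.3) = 0.008597 K/W
  R_conv,out = 1/(hA) = 1/(27.4·11.3) = 0.003230 K/W
ΣR = 0.01157 + 0.008597 + 0.003230 = 0.02340 K/W
Q = ΔT/ΣR = (21.2 °C − -7.35 °C)/0.02340 = 1220 W

Q = 1220 W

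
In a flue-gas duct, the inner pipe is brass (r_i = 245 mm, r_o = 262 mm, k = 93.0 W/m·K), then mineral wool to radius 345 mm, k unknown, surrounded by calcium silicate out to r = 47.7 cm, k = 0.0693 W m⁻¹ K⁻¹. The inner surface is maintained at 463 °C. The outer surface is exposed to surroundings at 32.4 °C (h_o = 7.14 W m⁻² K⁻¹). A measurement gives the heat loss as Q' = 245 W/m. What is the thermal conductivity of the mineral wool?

k = 0.0453 W/m·K

ΣR = ΔT/Q' = |463 − 32.4|/245 = 1.758 m·K/W
Known resistances:
  R'_brass = ln(0.262/0.245)/(2πk) = 0.06709/(2π·93.0) = 1.148×10^-4 m·K/W
  R'_calcium silicate = ln(0.477/0.345)/(2πk) = 0.3240/(2π·0.0693) = 0.7440 m·K/W
  R'_conv,out = 1/(2πr h) = 1/(2π·0.477·7.14) = 0.04673 m·K/W
R_mineral wool = ΣR − ΣR_known = 1.758 − 0.7908 = 0.9672 m·K/W
ln(r₂/r₁)/(2πk) = 0.9672 ⇒ k = 0.2752/(2π·0.9672) = 0.0453 W/m·K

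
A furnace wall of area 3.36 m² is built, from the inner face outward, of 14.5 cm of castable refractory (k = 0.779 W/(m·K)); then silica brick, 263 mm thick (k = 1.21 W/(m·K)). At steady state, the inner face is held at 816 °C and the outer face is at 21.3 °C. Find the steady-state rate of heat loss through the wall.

Treat each layer as a resistance in series:
  R_castable refractory = L/(kA) = 0.145/(0.779·3.36) = 0.05540 K/W
  R_silica brick = L/(kA) = 0.263/(1.21·3.36) = 0.06469 K/W
ΣR = 0.05540 + 0.06469 = 0.1201 K/W
Q = ΔT/ΣR = (816 °C − 21.3 °C)/0.1201 = 6620 W

Q = 6.62 kW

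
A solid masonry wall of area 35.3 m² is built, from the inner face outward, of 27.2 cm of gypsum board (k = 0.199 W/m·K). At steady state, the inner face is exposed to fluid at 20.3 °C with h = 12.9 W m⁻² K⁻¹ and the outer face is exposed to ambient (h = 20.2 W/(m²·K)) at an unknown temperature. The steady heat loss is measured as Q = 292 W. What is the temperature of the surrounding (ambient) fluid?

Sum the resistances:
  R_conv,in = 1/(hA) = 1/(12.9·35.3) = 0.002196 K/W
  R_gypsum board = L/(kA) = 0.272/(0.199·35.3) = 0.03872 K/W
  R_conv,out = 1/(hA) = 1/(20.2·35.3) = 0.001402 K/W
ΣR = 0.04232 K/W
ΔT = Q·ΣR = 292 × 0.04232 = 12.36 K
Heat flows outward, so T_out = T_in − ΔT = 20.3 − 12.36 = 7.94 °C

T_out = 7.94 °C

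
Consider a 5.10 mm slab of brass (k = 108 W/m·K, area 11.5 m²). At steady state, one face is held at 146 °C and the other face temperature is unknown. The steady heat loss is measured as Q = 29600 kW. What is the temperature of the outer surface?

Series resistances:
  R_brass = L/(kA) = 0.00510/(108·11.5) = 4.106×10^-6 K/W
ΣR = 4.106×10^-6 K/W
ΔT = Q·ΣR = 2.96×10^7 × 4.106×10^-6 = 121.5 K
Heat flows outward, so T_out = T_in − ΔT = 146 − 121.5 = 24.5 °C

T_out = 24.5 °C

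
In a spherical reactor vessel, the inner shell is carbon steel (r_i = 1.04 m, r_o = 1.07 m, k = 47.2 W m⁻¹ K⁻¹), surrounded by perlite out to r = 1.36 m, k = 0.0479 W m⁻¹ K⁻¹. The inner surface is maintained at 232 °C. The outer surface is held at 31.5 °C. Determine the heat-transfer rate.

Series thermal resistances, inner to outer:
  R_carbon steel = (1/1.04 − 1/1.07)/(4πk) = 0.02696/(4π·47.2) = 4.545×10^-5 K/W
  R_perlite = (1/1.07 − 1/1.36)/(4πk) = 0.1993/(4π·0.0479) = 0.3311 K/W
ΣR = 4.545×10^-5 + 0.3311 = 0.3311 K/W
Q = ΔT/ΣR = (232 °C − 31.5 °C)/0.3311 = 606 W

Q = 606 W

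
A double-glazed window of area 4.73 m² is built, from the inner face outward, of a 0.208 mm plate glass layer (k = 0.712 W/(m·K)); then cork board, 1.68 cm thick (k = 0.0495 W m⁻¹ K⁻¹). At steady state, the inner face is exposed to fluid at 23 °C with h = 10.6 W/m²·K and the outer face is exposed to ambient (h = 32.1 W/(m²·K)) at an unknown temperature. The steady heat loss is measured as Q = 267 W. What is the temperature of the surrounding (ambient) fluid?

Sum the resistances:
  R_conv,in = 1/(hA) = 1/(10.6·4.73) = 0.01994 K/W
  R_plate glass = L/(kA) = 2.08×10^-4/(0.712·4.73) = 6.176×10^-5 K/W
  R_cork board = L/(kA) = 0.0168/(0.0495·4.73) = 0.07175 K/W
  R_conv,out = 1/(hA) = 1/(32.1·4.73) = 0.006586 K/W
ΣR = 0.09835 K/W
ΔT = Q·ΣR = 267 × 0.09835 = 26.26 K
Heat flows outward, so T_out = T_in − ΔT = 23 − 26.26 = -3.26 °C

T_out = -3.26 °C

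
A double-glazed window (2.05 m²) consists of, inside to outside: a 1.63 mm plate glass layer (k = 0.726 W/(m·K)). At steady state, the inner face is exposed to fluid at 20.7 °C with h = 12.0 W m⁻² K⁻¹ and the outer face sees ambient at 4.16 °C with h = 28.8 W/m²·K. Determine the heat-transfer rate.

Resistance network (inner→outer):
  R_conv,in = 1/(hA) = 1/(12.0·2.05) = 0.04065 K/W
  R_plate glass = L/(kA) = 0.00163/(0.726·2.05) = 0.001095 K/W
  R_conv,out = 1/(hA) = 1/(28.8·2.05) = 0.01694 K/W
ΣR = 0.04065 + 0.001095 + 0.01694 = 0.05869 K/W
Q = ΔT/ΣR = (20.7 °C − 4.16 °C)/0.05869 = 282 W

Q = 282 W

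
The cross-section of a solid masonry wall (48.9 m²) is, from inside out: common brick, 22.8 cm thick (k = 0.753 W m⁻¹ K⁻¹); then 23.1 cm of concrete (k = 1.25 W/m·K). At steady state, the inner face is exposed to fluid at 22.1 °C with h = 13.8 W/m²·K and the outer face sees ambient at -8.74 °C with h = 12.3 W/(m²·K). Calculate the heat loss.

Treat each layer as a resistance in series:
  R_conv,in = 1/(hA) = 1/(13.8·48.9) = 0.001482 K/W
  R_common brick = L/(kA) = 0.228/(0.753·48.9) = 0.006192 K/W
  R_concrete = L/(kA) = 0.231/(1.25·48.9) = 0.003779 K/W
  R_conv,out = 1/(hA) = 1/(12.3·48.9) = 0.001663 K/W
ΣR = 0.001482 + 0.006192 + 0.003779 + 0.001663 = 0.01312 K/W
Q = ΔT/ΣR = (22.1 °C − -8.74 °C)/0.01312 = 2350 W

Q = 2350 W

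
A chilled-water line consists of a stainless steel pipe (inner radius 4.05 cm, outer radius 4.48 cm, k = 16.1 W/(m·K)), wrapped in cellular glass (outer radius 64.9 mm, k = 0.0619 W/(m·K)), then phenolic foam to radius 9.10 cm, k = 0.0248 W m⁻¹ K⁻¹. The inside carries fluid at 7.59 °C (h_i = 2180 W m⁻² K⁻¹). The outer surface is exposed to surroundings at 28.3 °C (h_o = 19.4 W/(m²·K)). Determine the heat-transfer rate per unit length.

Treat each layer as a resistance in series:
  R'_conv,in = 1/(2πr h) = 1/(2π·0.0405·2180) = 0.001803 m·K/W
  R'_stainless steel = ln(0.0448/0.0405)/(2πk) = 0.1009/(2π·16.1) = 9.975×10^-4 m·K/W
  R'_cellular glass = ln(0.0649/0.0448)/(2πk) = 0.3706/(2π·0.0619) = 0.9530 m·K/W
  R'_phenolic foam = ln(0.0910/0.0649)/(2πk) = 0.3380/(2π·0.0248) = 2.169 m·K/W
  R'_conv,out = 1/(2πr h) = 1/(2π·0.0910·19.4) = 0.09015 m·K/W
ΣR = 0.001803 + 9.975×10^-4 + 0.9530 + 2.169 + 0.09015 = 3.215 m·K/W
Q' = ΔT/ΣR = (7.59 °C − 28.3 °C)/3.215 = -6.44 W/m
(Negative Q' ⇒ heat flows inward; heat gain = 6.44 W/m.)

Q' = 6.44 W/m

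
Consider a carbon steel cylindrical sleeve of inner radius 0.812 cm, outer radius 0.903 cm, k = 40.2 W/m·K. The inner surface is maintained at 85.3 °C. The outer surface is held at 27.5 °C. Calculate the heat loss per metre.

Q' = 2πk·ΔT/ln(r₂/r₁) = 2π × 40.2 × 57.8 / ln(0.00903/0.00812) = 1.37×10^5 W/m

Q' = 137 kW/m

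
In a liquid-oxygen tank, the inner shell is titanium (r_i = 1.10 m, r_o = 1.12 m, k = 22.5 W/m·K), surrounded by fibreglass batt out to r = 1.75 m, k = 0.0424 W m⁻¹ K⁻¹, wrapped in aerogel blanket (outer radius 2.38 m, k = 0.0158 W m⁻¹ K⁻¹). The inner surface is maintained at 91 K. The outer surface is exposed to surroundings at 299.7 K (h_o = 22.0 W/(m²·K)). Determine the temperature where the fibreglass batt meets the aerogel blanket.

Treat each layer as a resistance in series:
  R_titanium = (1/1.10 − 1/1.12)/(4πk) = 0.01623/(4π·22.5) = 5.742×10^-5 K/W
  R_fibreglass batt = (1/1.12 − 1/1.75)/(4πk) = 0.3214/(4π·0.0424) = 0.6033 K/W
  R_aerogel blanket = (1/1.75 − 1/2.38)/(4πk) = 0.1513/(4π·0.0158) = 0.7618 K/W
  R_conv,out = 1/(4πr²h) = 1/(4π·2.38²·22.0) = 6.386×10^-4 K/W
ΣR = 5.742×10^-5 + 0.6033 + 0.7618 + 6.386×10^-4 = 1.366 K/W
Q = ΔT/ΣR = (91 K − 299.7 K)/1.366 = -152.8 W
From the inner boundary to the fibreglass batt/aerogel blanket interface, ΣR_partial = 0.6034 K/W.
T_interface = T_in − Q·ΣR_partial = 91 K − (-152.8)(0.6034) = 183.2 K

T = 183.2 K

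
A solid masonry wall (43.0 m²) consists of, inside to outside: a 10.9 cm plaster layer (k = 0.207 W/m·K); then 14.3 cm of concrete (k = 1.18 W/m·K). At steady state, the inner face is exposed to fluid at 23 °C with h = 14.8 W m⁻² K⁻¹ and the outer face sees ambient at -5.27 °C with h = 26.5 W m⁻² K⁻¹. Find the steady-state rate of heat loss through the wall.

Q = 1610 W

Resistance network (inner→outer):
  R_conv,in = 1/(hA) = 1/(14.8·43.0) = 0.001571 K/W
  R_plaster = L/(kA) = 0.109/(0.207·43.0) = 0.01225 K/W
  R_concrete = L/(kA) = 0.143/(1.18·43.0) = 0.002818 K/W
  R_conv,out = 1/(hA) = 1/(26.5·43.0) = 8.776×10^-4 K/W
ΣR = 0.001571 + 0.01225 + 0.002818 + 8.776×10^-4 = 0.01752 K/W
Q = ΔT/ΣR = (23 °C − -5.27 °C)/0.01752 = 1610 W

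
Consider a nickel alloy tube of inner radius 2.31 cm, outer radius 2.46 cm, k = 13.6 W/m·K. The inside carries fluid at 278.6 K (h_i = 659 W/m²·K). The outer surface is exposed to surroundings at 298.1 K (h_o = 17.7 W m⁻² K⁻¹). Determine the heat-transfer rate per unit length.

Q' = 51.8 W/m

Treat each layer as a resistance in series:
  R'_conv,in = 1/(2πr h) = 1/(2π·0.0231·659) = 0.01045 m·K/W
  R'_nickel alloy = ln(0.0246/0.0231)/(2πk) = 0.06291/(2π·13.6) = 7.363×10^-4 m·K/W
  R'_conv,out = 1/(2πr h) = 1/(2π·0.0246·17.7) = 0.3655 m·K/W
ΣR = 0.01045 + 7.363×10^-4 + 0.3655 = 0.3767 m·K/W
Q' = ΔT/ΣR = (278.6 K − 298.1 K)/0.3767 = -51.8 W/m
(Negative Q' ⇒ heat flows inward; heat gain = 51.8 W/m.)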